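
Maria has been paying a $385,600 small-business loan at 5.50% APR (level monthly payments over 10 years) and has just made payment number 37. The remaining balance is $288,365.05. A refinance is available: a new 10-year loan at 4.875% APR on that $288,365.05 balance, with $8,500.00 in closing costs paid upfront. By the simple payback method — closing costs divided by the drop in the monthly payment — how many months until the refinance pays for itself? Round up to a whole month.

8 months

Current payment = 385,600 × 5.5%/12 / (1 − (1+0.0045833)^−120) = $4,184.77.
Refinanced payment = 288,365.05 × 0.0040625 / (1 − (1+0.0040625)^−120) = $3,040.97.
Monthly savings = $4,184.77 − $3,040.97 = $1,143.80.
Break-even = $8,500.00 / $1,143.80 = 7.43 → 8 months.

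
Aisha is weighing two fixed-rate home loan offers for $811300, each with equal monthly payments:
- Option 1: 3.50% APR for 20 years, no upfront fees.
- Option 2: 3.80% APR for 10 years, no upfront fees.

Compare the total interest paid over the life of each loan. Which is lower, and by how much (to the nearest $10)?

Option 1: at 3.50% the monthly rate is 0.0029167, so the payment is 811,300 × 0.0029167 / (1 − 1.0029167^−240) = $4,705.21.
Total interest on Option 1 = 240 × $4,705.21 − $811,300 = $317,950.40.
Option 2: monthly rate = 3.8%/12 = 0.0031667; payment = 811,300 × 0.0031667 / (1 − (1+0.0031667)^−120) = $8,137.12.
Total interest on Option 2 = 120 × $8,137.12 − $811,300 = $165,154.40.
Option 2 is lower by $152,796.00.

Option 2 by $152,800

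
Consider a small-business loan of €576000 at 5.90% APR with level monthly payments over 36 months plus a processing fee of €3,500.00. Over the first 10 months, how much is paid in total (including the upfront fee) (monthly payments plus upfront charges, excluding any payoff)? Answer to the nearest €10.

At 5.90% the monthly rate is 0.0049167, so the payment is 576,000 × 0.0049167 / (1 − 1.0049167^−36) = €17,496.95.
Total outlay = 10 × €17,496.95 + €3,500.00 = €178,469.50.

€178,470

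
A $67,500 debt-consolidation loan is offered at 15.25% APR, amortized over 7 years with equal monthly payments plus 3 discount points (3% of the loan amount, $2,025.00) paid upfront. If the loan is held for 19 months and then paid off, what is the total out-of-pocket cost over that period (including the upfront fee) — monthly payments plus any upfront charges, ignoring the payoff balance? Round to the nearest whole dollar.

At 15.25% the monthly rate is 0.0127083, so the payment is 67,500 × 0.0127083 / (1 − 1.0127083^−84) = $1,312.02.
Total outlay = 19 × $1,312.02 + $2,025.00 = $26,953.38.

$26,953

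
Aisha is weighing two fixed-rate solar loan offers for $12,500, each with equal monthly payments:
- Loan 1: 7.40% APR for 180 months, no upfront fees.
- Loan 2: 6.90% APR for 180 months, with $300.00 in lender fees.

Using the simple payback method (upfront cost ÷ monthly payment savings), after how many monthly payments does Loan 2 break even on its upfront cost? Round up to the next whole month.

86 months

Loan 1: at 7.40% the monthly rate is 0.0061667, so the payment is 12,500 × 0.0061667 / (1 − 1.0061667^−180) = $115.17.
Loan 2: at 6.90% the monthly rate is 0.0057500, so the payment is 12,500 × 0.0057500 / (1 − 1.0057500^−180) = $111.66.
Monthly savings = $115.17 − $111.66 = $3.51.
Break-even = $300.00 / $3.51 = 85.47 → 86 months.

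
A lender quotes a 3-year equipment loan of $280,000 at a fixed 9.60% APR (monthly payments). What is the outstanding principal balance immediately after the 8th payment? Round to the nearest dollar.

$224,527

With monthly rate i = 9.6%/12 = 0.0080000, the balance after k of n payments is P · [(1+i)^n − (1+i)^k] / [(1+i)^n − 1].
(1+0.0080000)^36 = 1.33222984 and (1+0.0080000)^8 = 1.06582096, so the balance is 280,000 × (1.33222984 − 1.06582096) / (1.33222984 − 1) = $224,526.75.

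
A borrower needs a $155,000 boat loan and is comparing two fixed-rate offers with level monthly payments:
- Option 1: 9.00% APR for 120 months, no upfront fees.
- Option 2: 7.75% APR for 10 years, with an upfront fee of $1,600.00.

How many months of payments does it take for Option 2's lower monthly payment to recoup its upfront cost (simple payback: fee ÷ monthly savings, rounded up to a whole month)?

16 months

Option 1: monthly rate = 9%/12 = 0.0075000; payment = 155,000 × 0.0075000 / (1 − (1+0.0075000)^−120) = $1,963.47.
Option 2: at 7.75% the monthly rate is 0.0064583, so the payment is 155,000 × 0.0064583 / (1 − 1.0064583^−120) = $1,860.16.
Monthly savings = $1,963.47 − $1,860.16 = $103.31.
Break-even = $1,600.00 / $103.31 = 15.49 → 16 months.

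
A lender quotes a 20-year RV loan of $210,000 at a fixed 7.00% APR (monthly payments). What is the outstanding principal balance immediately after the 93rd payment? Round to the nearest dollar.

$160,409

With monthly rate i = 7%/12 = 0.0058333, the balance after k of n payments is P · [(1+i)^n − (1+i)^k] / [(1+i)^n − 1].
(1+0.0058333)^240 = 4.03873885 and (1+0.0058333)^93 = 1.71759290, so the balance is 210,000 × (4.03873885 − 1.71759290) / (4.03873885 − 1) = $160,408.86.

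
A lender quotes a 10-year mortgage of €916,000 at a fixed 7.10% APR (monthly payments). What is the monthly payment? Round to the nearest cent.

Monthly rate = 7.1%/12 = 0.0059167; payment = 916,000 × 0.0059167 / (1 − (1+0.0059167)^−120) = €10,682.81.

€10,682.81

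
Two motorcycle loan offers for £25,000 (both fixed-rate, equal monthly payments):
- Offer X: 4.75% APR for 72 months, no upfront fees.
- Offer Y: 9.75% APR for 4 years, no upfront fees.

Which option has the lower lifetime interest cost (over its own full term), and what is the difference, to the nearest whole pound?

Offer X by £1,511

Offer X: monthly rate = 4.75%/12 = 0.0039583; payment = 25,000 × 0.0039583 / (1 − (1+0.0039583)^−72) = £399.73.
Total interest on Offer X = 72 × £399.73 − £25,000 = £3,780.56.
Offer Y: monthly rate = 9.75%/12 = 0.0081250; payment = 25,000 × 0.0081250 / (1 − (1+0.0081250)^−48) = £631.07.
Total interest on Offer Y = 48 × £631.07 − £25,000 = £5,291.36.
Offer X is lower by £1,510.80.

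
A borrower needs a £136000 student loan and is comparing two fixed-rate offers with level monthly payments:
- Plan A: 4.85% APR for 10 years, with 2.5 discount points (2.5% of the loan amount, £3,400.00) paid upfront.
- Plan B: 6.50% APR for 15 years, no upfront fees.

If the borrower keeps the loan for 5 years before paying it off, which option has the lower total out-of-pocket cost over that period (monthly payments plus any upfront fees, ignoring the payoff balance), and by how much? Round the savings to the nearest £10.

Plan A: monthly rate = 4.85%/12 = 0.0040417; payment = 136,000 × 0.0040417 / (1 − (1+0.0040417)^−120) = £1,432.54.
Plan B: monthly rate = 6.5%/12 = 0.0054167; payment = 136,000 × 0.0054167 / (1 − (1+0.0054167)^−180) = £1,184.71.
Over 60 months: Plan A costs 60 × £1,432.54 + £3,400.00 = £89,352.40; Plan B costs 60 × £1,184.71 = £71,082.60.
Plan B is cheaper by £89,352.40 − £71,082.60 = £18,269.80.

Plan B by £18,270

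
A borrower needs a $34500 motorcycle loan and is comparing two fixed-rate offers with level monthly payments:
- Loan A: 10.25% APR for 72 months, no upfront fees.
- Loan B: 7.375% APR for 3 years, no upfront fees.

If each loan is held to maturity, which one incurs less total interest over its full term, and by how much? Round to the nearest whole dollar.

Loan B by $7,769

Loan A: at 10.25% the monthly rate is 0.0085417, so the payment is 34,500 × 0.0085417 / (1 − 1.0085417^−72) = $643.50.
Total interest on Loan A = 72 × $643.50 − $34,500 = $11,832.00.
Loan B: at 7.375% the monthly rate is 0.0061458, so the payment is 34,500 × 0.0061458 / (1 − 1.0061458^−36) = $1,071.19.
Total interest on Loan B = 36 × $1,071.19 − $34,500 = $4,062.84.
Loan B is lower by $7,769.16.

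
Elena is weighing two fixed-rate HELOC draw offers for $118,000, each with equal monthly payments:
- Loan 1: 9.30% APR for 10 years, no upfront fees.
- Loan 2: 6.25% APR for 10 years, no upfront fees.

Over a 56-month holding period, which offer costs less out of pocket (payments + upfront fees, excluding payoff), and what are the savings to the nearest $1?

Loan 1: monthly rate = 9.3%/12 = 0.0077500; payment = 118,000 × 0.0077500 / (1 − (1+0.0077500)^−120) = $1,514.00.
Loan 2: monthly rate = 6.25%/12 = 0.0052083; payment = 118,000 × 0.0052083 / (1 − (1+0.0052083)^−120) = $1,324.91.
Over 56 months: Loan 1 costs 56 × $1,514.00 = $84,784.00; Loan 2 costs 56 × $1,324.91 = $74,194.96.
Loan 2 is cheaper by $84,784.00 − $74,194.96 = $10,589.04.

Loan 2 by $10,589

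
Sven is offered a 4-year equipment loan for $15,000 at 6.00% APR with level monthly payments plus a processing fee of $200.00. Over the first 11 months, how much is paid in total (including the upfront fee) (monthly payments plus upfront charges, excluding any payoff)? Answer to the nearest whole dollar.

At 6.00% the monthly rate is 0.0050000, so the payment is 15,000 × 0.0050000 / (1 − 1.0050000^−48) = $352.28.
Total outlay = 11 × $352.28 + $200.00 = $4,075.08.

$4,075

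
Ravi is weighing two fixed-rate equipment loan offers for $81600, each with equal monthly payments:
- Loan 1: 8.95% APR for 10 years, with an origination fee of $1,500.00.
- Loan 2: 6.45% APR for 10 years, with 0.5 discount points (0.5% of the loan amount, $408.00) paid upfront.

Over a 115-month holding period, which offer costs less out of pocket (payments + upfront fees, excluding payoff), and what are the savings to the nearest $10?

Loan 1: at 8.95% the monthly rate is 0.0074583, so the payment is 81,600 × 0.0074583 / (1 − 1.0074583^−120) = $1,031.47.
Loan 2: at 6.45% the monthly rate is 0.0053750, so the payment is 81,600 × 0.0053750 / (1 − 1.0053750^−120) = $924.48.
Over 115 months: Loan 1 costs 115 × $1,031.47 + $1,500.00 = $120,119.05; Loan 2 costs 115 × $924.48 + $408.00 = $106,723.20.
Loan 2 is cheaper by $120,119.05 − $106,723.20 = $13,395.85.

Loan 2 by $13,400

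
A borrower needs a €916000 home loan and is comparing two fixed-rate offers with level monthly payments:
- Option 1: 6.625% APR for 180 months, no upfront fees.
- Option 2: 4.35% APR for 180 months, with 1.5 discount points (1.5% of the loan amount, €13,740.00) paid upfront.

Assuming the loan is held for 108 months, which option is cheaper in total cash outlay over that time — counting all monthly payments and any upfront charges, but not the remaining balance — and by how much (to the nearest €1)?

Option 2 by €105,611

Option 1: at 6.625% the monthly rate is 0.0055208, so the payment is 916,000 × 0.0055208 / (1 − 1.0055208^−180) = €8,042.42.
Option 2: monthly rate = 4.35%/12 = 0.0036250; payment = 916,000 × 0.0036250 / (1 − (1+0.0036250)^−180) = €6,937.32.
Over 108 months: Option 1 costs 108 × €8,042.42 = €868,581.36; Option 2 costs 108 × €6,937.32 + €13,740.00 = €762,970.56.
Option 2 is cheaper by €868,581.36 − €762,970.56 = €105,610.80.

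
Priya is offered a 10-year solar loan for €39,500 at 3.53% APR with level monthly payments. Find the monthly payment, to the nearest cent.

At 3.53% the monthly rate is 0.0029417, so the payment is 39,500 × 0.0029417 / (1 − 1.0029417^−120) = €391.15.

€391.15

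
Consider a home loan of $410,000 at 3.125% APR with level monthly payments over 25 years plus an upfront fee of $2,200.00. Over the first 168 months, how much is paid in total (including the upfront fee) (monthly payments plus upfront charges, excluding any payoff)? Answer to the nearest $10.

At 3.125% the monthly rate is 0.0026042, so the payment is 410,000 × 0.0026042 / (1 − 1.0026042^−300) = $1,971.03.
Total outlay = 168 × $1,971.03 + $2,200.00 = $333,333.04.

$333,330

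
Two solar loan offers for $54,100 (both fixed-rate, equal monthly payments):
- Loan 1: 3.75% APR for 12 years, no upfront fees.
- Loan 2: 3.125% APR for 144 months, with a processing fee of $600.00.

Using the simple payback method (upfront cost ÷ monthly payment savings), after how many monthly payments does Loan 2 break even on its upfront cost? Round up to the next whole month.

38 months

Loan 1: monthly rate = 3.75%/12 = 0.0031250; payment = 54,100 × 0.0031250 / (1 − (1+0.0031250)^−144) = $467.12.
Loan 2: at 3.125% the monthly rate is 0.0026042, so the payment is 54,100 × 0.0026042 / (1 − 1.0026042^−144) = $451.01.
Monthly savings = $467.12 − $451.01 = $16.11.
Break-even = $600.00 / $16.11 = 37.24 → 38 months.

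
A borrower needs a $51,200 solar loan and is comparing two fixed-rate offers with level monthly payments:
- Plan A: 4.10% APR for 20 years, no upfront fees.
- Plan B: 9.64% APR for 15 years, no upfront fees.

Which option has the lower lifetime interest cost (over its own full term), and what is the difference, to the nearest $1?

Plan A: at 4.10% the monthly rate is 0.0034167, so the payment is 51,200 × 0.0034167 / (1 − 1.0034167^−240) = $312.97.
Total interest on Plan A = 240 × $312.97 − $51,200 = $23,912.80.
Plan B: at 9.64% the monthly rate is 0.0080333, so the payment is 51,200 × 0.0080333 / (1 − 1.0080333^−180) = $538.98.
Total interest on Plan B = 180 × $538.98 − $51,200 = $45,816.40.
Plan A is lower by $21,903.60.

Plan A by $21,904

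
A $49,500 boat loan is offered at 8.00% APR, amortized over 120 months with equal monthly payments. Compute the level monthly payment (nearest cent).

Monthly rate = 8%/12 = 0.0066667; payment = 49,500 × 0.0066667 / (1 − (1+0.0066667)^−120) = $600.57.

$600.57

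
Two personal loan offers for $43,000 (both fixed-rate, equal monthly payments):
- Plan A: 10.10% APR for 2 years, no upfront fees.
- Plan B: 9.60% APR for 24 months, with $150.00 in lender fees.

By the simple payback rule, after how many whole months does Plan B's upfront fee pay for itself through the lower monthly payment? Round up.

Plan A: at 10.10% the monthly rate is 0.0084167, so the payment is 43,000 × 0.0084167 / (1 − 1.0084167^−24) = $1,986.22.
Plan B: at 9.60% the monthly rate is 0.0080000, so the payment is 43,000 × 0.0080000 / (1 − 1.0080000^−24) = $1,976.30.
Monthly savings = $1,986.22 − $1,976.30 = $9.92.
Break-even = $150.00 / $9.92 = 15.12 → 16 months.

16 months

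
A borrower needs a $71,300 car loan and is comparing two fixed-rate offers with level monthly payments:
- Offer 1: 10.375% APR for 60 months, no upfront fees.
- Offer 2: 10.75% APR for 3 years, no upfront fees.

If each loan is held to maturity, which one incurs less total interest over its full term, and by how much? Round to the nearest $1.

Offer 2 by $7,956

Offer 1: at 10.375% the monthly rate is 0.0086458, so the payment is 71,300 × 0.0086458 / (1 − 1.0086458^−60) = $1,528.10.
Total interest on Offer 1 = 60 × $1,528.10 − $71,300 = $20,386.00.
Offer 2: monthly rate = 10.75%/12 = 0.0089583; payment = 71,300 × 0.0089583 / (1 − (1+0.0089583)^−36) = $2,325.84.
Total interest on Offer 2 = 36 × $2,325.84 − $71,300 = $12,430.24.
Offer 2 is lower by $7,955.76.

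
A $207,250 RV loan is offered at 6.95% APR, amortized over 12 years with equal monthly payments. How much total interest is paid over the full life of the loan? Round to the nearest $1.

Monthly rate = 6.95%/12 = 0.0057917; payment = 207,250 × 0.0057917 / (1 − (1+0.0057917)^−144) = $2,125.80.
Total paid = 144 × $2,125.80 = $306,115.20; interest = $306,115.20 − $207,250 = $98,865.20.

$98,865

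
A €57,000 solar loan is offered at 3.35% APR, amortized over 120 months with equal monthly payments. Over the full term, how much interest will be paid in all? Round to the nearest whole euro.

At 3.35% the monthly rate is 0.0027917, so the payment is 57,000 × 0.0027917 / (1 − 1.0027917^−120) = €559.65.
Total paid = 120 × €559.65 = €67,158.00; interest = €67,158.00 − €57,000 = €10,158.00.

€10,158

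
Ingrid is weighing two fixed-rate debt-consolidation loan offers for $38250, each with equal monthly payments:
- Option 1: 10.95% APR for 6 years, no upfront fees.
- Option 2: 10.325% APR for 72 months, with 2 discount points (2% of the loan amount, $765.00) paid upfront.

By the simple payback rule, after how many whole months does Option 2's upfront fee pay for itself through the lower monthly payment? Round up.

Option 1: monthly rate = 10.95%/12 = 0.0091250; payment = 38,250 × 0.0091250 / (1 − (1+0.0091250)^−72) = $727.07.
Option 2: at 10.325% the monthly rate is 0.0086042, so the payment is 38,250 × 0.0086042 / (1 − 1.0086042^−72) = $714.90.
Monthly savings = $727.07 − $714.90 = $12.17.
Break-even = $765.00 / $12.17 = 62.86 → 63 months.

63 months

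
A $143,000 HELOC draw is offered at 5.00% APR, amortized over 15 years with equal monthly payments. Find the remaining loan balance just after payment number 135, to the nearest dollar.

With monthly rate i = 5%/12 = 0.0041667, the balance after k of n payments is P · [(1+i)^n − (1+i)^k] / [(1+i)^n − 1].
(1+0.0041667)^180 = 2.11370393 and (1+0.0041667)^135 = 1.75300485, so the balance is 143,000 × (2.11370393 − 1.75300485) / (2.11370393 − 1) = $46,313.90.

$46,314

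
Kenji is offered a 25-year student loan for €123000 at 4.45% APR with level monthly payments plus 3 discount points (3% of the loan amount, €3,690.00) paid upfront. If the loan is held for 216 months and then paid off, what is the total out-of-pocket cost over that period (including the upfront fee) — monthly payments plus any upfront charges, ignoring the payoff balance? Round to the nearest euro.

€150,611

At 4.45% the monthly rate is 0.0037083, so the payment is 123,000 × 0.0037083 / (1 − 1.0037083^−300) = €680.19.
Total outlay = 216 × €680.19 + €3,690.00 = €150,611.04.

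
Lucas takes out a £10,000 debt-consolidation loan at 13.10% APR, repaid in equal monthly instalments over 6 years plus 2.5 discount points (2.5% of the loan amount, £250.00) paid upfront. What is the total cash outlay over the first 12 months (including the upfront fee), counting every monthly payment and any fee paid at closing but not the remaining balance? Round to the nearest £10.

Monthly rate = 13.1%/12 = 0.0109167; payment = 10,000 × 0.0109167 / (1 − (1+0.0109167)^−72) = £201.27.
Total outlay = 12 × £201.27 + £250.00 = £2,665.24.

£2,670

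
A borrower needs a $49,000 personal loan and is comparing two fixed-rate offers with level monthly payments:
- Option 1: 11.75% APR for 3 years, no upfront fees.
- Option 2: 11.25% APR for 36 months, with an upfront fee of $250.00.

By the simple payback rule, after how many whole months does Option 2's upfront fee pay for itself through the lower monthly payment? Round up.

Option 1: at 11.75% the monthly rate is 0.0097917, so the payment is 49,000 × 0.0097917 / (1 − 1.0097917^−36) = $1,621.66.
Option 2: at 11.25% the monthly rate is 0.0093750, so the payment is 49,000 × 0.0093750 / (1 − 1.0093750^−36) = $1,610.00.
Monthly savings = $1,621.66 − $1,610.00 = $11.66.
Break-even = $250.00 / $11.66 = 21.44 → 22 months.

22 months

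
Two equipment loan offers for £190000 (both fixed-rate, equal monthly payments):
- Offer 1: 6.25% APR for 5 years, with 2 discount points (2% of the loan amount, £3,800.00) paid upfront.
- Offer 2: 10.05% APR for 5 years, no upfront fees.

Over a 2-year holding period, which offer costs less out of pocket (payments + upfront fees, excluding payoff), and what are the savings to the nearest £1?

Offer 1: monthly rate = 6.25%/12 = 0.0052083; payment = 190,000 × 0.0052083 / (1 − (1+0.0052083)^−60) = £3,695.36.
Offer 2: at 10.05% the monthly rate is 0.0083750, so the payment is 190,000 × 0.0083750 / (1 − 1.0083750^−60) = £4,041.61.
Over 24 months: Offer 1 costs 24 × £3,695.36 + £3,800.00 = £92,488.64; Offer 2 costs 24 × £4,041.61 = £96,998.64.
Offer 1 is cheaper by £96,998.64 − £92,488.64 = £4,510.00.

Offer 1 by £4,510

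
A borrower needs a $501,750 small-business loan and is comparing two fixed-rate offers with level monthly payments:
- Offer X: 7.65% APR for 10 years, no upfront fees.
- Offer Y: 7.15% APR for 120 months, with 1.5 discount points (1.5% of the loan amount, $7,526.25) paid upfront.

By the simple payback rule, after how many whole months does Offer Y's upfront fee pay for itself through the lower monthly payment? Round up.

Offer X: at 7.65% the monthly rate is 0.0063750, so the payment is 501,750 × 0.0063750 / (1 − 1.0063750^−120) = $5,995.22.
Offer Y: at 7.15% the monthly rate is 0.0059583, so the payment is 501,750 × 0.0059583 / (1 − 1.0059583^−120) = $5,864.61.
Monthly savings = $5,995.22 − $5,864.61 = $130.61.
Break-even = $7,526.25 / $130.61 = 57.62 → 58 months.

58 months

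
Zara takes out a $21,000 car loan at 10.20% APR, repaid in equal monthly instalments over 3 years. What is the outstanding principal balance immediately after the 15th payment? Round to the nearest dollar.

With monthly rate i = 10.2%/12 = 0.0085000, the balance after k of n payments is P · [(1+i)^n − (1+i)^k] / [(1+i)^n − 1].
(1+0.0085000)^36 = 1.35622733 and (1+0.0085000)^15 = 1.13537294, so the balance is 21,000 × (1.35622733 − 1.13537294) / (1.35622733 − 1) = $13,019.61.

$13,020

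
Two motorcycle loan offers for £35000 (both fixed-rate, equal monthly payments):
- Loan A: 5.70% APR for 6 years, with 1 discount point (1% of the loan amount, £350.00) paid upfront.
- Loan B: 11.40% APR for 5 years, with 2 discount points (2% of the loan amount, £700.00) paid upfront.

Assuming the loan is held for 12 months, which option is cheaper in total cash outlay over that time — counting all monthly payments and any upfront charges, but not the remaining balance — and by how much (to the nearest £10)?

Loan A by £2,660

Loan A: at 5.70% the monthly rate is 0.0047500, so the payment is 35,000 × 0.0047500 / (1 − 1.0047500^−72) = £575.11.
Loan B: monthly rate = 11.4%/12 = 0.0095000; payment = 35,000 × 0.0095000 / (1 − (1+0.0095000)^−60) = £767.99.
Over 12 months: Loan A costs 12 × £575.11 + £350.00 = £7,251.32; Loan B costs 12 × £767.99 + £700.00 = £9,915.88.
Loan A is cheaper by £9,915.88 − £7,251.32 = £2,664.56.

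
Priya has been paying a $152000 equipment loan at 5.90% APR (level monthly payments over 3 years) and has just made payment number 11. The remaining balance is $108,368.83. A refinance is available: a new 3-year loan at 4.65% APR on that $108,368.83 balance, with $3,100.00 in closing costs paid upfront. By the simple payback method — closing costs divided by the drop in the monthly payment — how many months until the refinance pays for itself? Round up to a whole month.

Current payment = 152,000 × 5.9%/12 / (1 − (1+0.0049167)^−36) = $4,617.25.
Refinanced payment = 108,368.83 × 0.0038750 / (1 − (1+0.0038750)^−36) = $3,230.91.
Monthly savings = $4,617.25 − $3,230.91 = $1,386.34.
Break-even = $3,100.00 / $1,386.34 = 2.24 → 3 months.

3 months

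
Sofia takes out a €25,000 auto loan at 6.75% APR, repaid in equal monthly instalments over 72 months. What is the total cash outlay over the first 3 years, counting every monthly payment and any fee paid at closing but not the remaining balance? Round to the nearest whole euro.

€15,236

At 6.75% the monthly rate is 0.0056250, so the payment is 25,000 × 0.0056250 / (1 − 1.0056250^−72) = €423.23.
Total outlay = 36 × €423.23 = €15,236.28.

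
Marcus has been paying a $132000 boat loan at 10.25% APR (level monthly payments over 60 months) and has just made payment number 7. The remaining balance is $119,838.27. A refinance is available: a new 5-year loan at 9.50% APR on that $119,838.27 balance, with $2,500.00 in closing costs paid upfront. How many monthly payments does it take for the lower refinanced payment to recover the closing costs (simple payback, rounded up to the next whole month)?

9 months

Current payment = 132,000 × 10.25%/12 / (1 − (1+0.0085417)^−60) = $2,820.87.
Refinanced payment = 119,838.27 × 0.0079167 / (1 − (1+0.0079167)^−60) = $2,516.83.
Monthly savings = $2,820.87 − $2,516.83 = $304.04.
Break-even = $2,500.00 / $304.04 = 8.22 → 9 months.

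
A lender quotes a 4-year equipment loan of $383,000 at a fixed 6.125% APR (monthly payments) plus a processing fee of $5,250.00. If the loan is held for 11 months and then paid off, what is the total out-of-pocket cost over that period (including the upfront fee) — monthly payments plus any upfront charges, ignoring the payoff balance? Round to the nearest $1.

$104,434

At 6.125% the monthly rate is 0.0051042, so the payment is 383,000 × 0.0051042 / (1 − 1.0051042^−48) = $9,016.73.
Total outlay = 11 × $9,016.73 + $5,250.00 = $104,434.03.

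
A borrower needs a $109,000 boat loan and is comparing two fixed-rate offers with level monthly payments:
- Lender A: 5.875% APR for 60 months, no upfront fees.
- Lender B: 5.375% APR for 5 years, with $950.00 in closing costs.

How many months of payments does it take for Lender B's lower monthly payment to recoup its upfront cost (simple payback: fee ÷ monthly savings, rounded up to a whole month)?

Lender A: at 5.875% the monthly rate is 0.0048958, so the payment is 109,000 × 0.0048958 / (1 − 1.0048958^−60) = $2,100.95.
Lender B: monthly rate = 5.375%/12 = 0.0044792; payment = 109,000 × 0.0044792 / (1 − (1+0.0044792)^−60) = $2,075.74.
Monthly savings = $2,100.95 − $2,075.74 = $25.21.
Break-even = $950.00 / $25.21 = 37.68 → 38 months.

38 months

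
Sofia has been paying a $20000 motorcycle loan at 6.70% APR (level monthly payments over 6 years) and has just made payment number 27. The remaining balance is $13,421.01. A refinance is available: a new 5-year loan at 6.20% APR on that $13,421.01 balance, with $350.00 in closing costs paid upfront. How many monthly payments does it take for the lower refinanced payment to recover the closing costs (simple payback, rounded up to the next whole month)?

5 months

Current payment = 20,000 × 6.7%/12 / (1 − (1+0.0055833)^−72) = $338.11.
Refinanced payment = 13,421.01 × 0.0051667 / (1 − (1+0.0051667)^−60) = $260.72.
Monthly savings = $338.11 − $260.72 = $77.39.
Break-even = $350.00 / $77.39 = 4.52 → 5 months.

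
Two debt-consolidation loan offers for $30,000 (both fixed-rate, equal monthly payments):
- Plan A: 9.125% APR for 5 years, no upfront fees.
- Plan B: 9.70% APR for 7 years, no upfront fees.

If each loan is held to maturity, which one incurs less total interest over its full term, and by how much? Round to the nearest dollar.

Plan A: at 9.125% the monthly rate is 0.0076042, so the payment is 30,000 × 0.0076042 / (1 − 1.0076042^−60) = $624.57.
Total interest on Plan A = 60 × $624.57 − $30,000 = $7,474.20.
Plan B: monthly rate = 9.7%/12 = 0.0080833; payment = 30,000 × 0.0080833 / (1 − (1+0.0080833)^−84) = $493.40.
Total interest on Plan B = 84 × $493.40 − $30,000 = $11,445.60.
Plan A is lower by $3,971.40.

Plan A by $3,971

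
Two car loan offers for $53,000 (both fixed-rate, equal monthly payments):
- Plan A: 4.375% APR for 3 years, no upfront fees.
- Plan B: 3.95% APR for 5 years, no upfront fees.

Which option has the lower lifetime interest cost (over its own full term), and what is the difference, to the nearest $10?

Plan A: at 4.375% the monthly rate is 0.0036458, so the payment is 53,000 × 0.0036458 / (1 − 1.0036458^−36) = $1,573.63.
Total interest on Plan A = 36 × $1,573.63 − $53,000 = $3,650.68.
Plan B: monthly rate = 3.95%/12 = 0.0032917; payment = 53,000 × 0.0032917 / (1 − (1+0.0032917)^−60) = $974.88.
Total interest on Plan B = 60 × $974.88 − $53,000 = $5,492.80.
Plan A is lower by $1,842.12.

Plan A by $1,840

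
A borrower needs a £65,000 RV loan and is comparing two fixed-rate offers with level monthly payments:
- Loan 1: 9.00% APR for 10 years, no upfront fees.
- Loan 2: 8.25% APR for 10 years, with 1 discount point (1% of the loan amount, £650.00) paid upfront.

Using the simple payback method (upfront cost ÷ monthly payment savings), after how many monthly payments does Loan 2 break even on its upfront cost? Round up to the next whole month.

25 months

Loan 1: at 9.00% the monthly rate is 0.0075000, so the payment is 65,000 × 0.0075000 / (1 − 1.0075000^−120) = £823.39.
Loan 2: at 8.25% the monthly rate is 0.0068750, so the payment is 65,000 × 0.0068750 / (1 − 1.0068750^−120) = £797.24.
Monthly savings = £823.39 − £797.24 = £26.15.
Break-even = £650.00 / £26.15 = 24.86 → 25 months.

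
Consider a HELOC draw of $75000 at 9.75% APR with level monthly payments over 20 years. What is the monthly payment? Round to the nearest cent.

Monthly rate = 9.75%/12 = 0.0081250; payment = 75,000 × 0.0081250 / (1 − (1+0.0081250)^−240) = $711.39.

$711.39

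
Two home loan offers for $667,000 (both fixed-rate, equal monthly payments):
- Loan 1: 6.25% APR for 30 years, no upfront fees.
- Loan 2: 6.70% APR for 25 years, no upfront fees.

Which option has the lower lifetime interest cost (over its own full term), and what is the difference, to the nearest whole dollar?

Loan 2 by $102,257

Loan 1: monthly rate = 6.25%/12 = 0.0052083; payment = 667,000 × 0.0052083 / (1 − (1+0.0052083)^−360) = $4,106.83.
Total interest on Loan 1 = 360 × $4,106.83 − $667,000 = $811,458.80.
Loan 2: monthly rate = 6.7%/12 = 0.0055833; payment = 667,000 × 0.0055833 / (1 − (1+0.0055833)^−300) = $4,587.34.
Total interest on Loan 2 = 300 × $4,587.34 − $667,000 = $709,202.00.
Loan 2 is lower by $102,256.80.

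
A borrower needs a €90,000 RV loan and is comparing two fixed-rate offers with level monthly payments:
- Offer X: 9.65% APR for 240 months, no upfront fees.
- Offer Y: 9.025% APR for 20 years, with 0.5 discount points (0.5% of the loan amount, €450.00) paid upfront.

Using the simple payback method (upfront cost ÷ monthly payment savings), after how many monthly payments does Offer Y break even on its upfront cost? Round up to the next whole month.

Offer X: monthly rate = 9.65%/12 = 0.0080417; payment = 90,000 × 0.0080417 / (1 − (1+0.0080417)^−240) = €847.75.
Offer Y: at 9.025% the monthly rate is 0.0075208, so the payment is 90,000 × 0.0075208 / (1 − 1.0075208^−240) = €811.20.
Monthly savings = €847.75 − €811.20 = €36.55.
Break-even = €450.00 / €36.55 = 12.31 → 13 months.

13 months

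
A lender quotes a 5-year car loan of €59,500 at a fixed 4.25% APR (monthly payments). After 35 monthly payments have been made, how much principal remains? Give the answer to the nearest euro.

€26,333

With monthly rate i = 4.25%/12 = 0.0035417, the balance after k of n payments is P · [(1+i)^n − (1+i)^k] / [(1+i)^n − 1].
(1+0.0035417)^60 = 1.23630190 and (1+0.0035417)^35 = 1.13172084, so the balance is 59,500 × (1.23630190 − 1.13172084) / (1.23630190 − 1) = €26,333.15.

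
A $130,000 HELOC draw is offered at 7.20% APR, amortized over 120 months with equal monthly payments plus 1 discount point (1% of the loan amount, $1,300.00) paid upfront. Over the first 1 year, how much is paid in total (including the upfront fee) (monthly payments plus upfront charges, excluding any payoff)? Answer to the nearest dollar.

$19,574

Monthly rate = 7.2%/12 = 0.0060000; payment = 130,000 × 0.0060000 / (1 − (1+0.0060000)^−120) = $1,522.84.
Total outlay = 12 × $1,522.84 + $1,300.00 = $19,574.08.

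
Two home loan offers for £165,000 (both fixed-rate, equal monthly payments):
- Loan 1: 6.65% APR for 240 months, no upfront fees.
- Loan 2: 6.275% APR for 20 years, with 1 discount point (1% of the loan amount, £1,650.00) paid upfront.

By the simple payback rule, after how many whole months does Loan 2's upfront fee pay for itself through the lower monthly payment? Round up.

Loan 1: monthly rate = 6.65%/12 = 0.0055417; payment = 165,000 × 0.0055417 / (1 − (1+0.0055417)^−240) = £1,244.81.
Loan 2: at 6.275% the monthly rate is 0.0052292, so the payment is 165,000 × 0.0052292 / (1 − 1.0052292^−240) = £1,208.44.
Monthly savings = £1,244.81 − £1,208.44 = £36.37.
Break-even = £1,650.00 / £36.37 = 45.37 → 46 months.

46 months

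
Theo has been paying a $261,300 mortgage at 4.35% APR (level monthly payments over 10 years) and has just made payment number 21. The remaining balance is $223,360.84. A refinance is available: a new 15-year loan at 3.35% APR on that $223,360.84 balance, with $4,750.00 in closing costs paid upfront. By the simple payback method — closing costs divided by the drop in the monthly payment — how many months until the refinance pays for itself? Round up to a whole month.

5 months

Current payment = 261,300 × 4.35%/12 / (1 − (1+0.0036250)^−120) = $2,689.22.
Refinanced payment = 223,360.84 × 0.0027917 / (1 − (1+0.0027917)^−180) = $1,580.37.
Monthly savings = $2,689.22 − $1,580.37 = $1,108.85.
Break-even = $4,750.00 / $1,108.85 = 4.28 → 5 months.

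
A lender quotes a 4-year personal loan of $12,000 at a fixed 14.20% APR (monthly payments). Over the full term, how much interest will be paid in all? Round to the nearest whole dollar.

Monthly rate = 14.2%/12 = 0.0118333; payment = 12,000 × 0.0118333 / (1 − (1+0.0118333)^−48) = $329.12.
Total paid = 48 × $329.12 = $15,797.76; interest = $15,797.76 − $12,000 = $3,797.76.

$3,798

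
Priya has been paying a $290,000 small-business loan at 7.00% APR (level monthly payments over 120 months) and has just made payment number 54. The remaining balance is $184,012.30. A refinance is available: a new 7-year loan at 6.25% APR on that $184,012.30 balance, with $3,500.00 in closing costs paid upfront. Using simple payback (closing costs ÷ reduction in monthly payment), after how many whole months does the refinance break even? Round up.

6 months

Current payment = 290,000 × 7%/12 / (1 − (1+0.0058333)^−120) = $3,367.15.
Refinanced payment = 184,012.30 × 0.0052083 / (1 − (1+0.0052083)^−84) = $2,710.26.
Monthly savings = $3,367.15 − $2,710.26 = $656.89.
Break-even = $3,500.00 / $656.89 = 5.33 → 6 months.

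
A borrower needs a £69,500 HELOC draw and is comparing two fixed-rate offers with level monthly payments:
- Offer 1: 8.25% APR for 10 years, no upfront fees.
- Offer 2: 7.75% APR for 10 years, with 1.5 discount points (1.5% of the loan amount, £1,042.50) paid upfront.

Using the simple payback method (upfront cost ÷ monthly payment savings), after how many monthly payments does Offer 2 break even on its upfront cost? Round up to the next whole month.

Offer 1: at 8.25% the monthly rate is 0.0068750, so the payment is 69,500 × 0.0068750 / (1 − 1.0068750^−120) = £852.44.
Offer 2: at 7.75% the monthly rate is 0.0064583, so the payment is 69,500 × 0.0064583 / (1 − 1.0064583^−120) = £834.07.
Monthly savings = £852.44 − £834.07 = £18.37.
Break-even = £1,042.50 / £18.37 = 56.75 → 57 months.

57 months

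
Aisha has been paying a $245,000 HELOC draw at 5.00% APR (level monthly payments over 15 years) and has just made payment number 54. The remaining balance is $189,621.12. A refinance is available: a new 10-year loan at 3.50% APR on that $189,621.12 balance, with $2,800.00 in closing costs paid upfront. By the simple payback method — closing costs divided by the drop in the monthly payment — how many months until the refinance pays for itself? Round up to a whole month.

Current payment = 245,000 × 5%/12 / (1 − (1+0.0041667)^−180) = $1,937.44.
Refinanced payment = 189,621.12 × 0.0029167 / (1 − (1+0.0029167)^−120) = $1,875.08.
Monthly savings = $1,937.44 − $1,875.08 = $62.36.
Break-even = $2,800.00 / $62.36 = 44.90 → 45 months.

45 months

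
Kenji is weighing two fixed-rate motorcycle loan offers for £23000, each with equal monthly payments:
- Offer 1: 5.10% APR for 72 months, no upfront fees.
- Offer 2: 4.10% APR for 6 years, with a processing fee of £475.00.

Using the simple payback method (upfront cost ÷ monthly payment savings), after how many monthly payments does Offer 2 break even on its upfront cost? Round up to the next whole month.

Offer 1: at 5.10% the monthly rate is 0.0042500, so the payment is 23,000 × 0.0042500 / (1 − 1.0042500^−72) = £371.48.
Offer 2: at 4.10% the monthly rate is 0.0034167, so the payment is 23,000 × 0.0034167 / (1 − 1.0034167^−72) = £360.89.
Monthly savings = £371.48 − £360.89 = £10.59.
Break-even = £475.00 / £10.59 = 44.85 → 45 months.

45 months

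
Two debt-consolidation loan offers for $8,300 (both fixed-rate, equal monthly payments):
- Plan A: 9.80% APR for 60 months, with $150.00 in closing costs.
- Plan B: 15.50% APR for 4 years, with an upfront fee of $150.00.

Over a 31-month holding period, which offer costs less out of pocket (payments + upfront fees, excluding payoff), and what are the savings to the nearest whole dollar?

Plan A: at 9.80% the monthly rate is 0.0081667, so the payment is 8,300 × 0.0081667 / (1 − 1.0081667^−60) = $175.53.
Plan B: at 15.50% the monthly rate is 0.0129167, so the payment is 8,300 × 0.0129167 / (1 − 1.0129167^−48) = $233.10.
Over 31 months: Plan A costs 31 × $175.53 + $150.00 = $5,591.43; Plan B costs 31 × $233.10 + $150.00 = $7,376.10.
Plan A is cheaper by $7,376.10 − $5,591.43 = $1,784.67.

Plan A by $1,785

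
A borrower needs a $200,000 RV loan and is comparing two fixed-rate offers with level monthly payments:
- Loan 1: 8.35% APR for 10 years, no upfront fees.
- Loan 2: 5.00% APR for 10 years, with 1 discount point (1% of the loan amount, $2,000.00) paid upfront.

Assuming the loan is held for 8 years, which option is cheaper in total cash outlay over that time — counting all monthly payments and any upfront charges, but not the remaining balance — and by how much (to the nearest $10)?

Loan 2 by $30,870

Loan 1: at 8.35% the monthly rate is 0.0069583, so the payment is 200,000 × 0.0069583 / (1 − 1.0069583^−120) = $2,463.70.
Loan 2: monthly rate = 5%/12 = 0.0041667; payment = 200,000 × 0.0041667 / (1 − (1+0.0041667)^−120) = $2,121.31.
Over 96 months: Loan 1 costs 96 × $2,463.70 = $236,515.20; Loan 2 costs 96 × $2,121.31 + $2,000.00 = $205,645.76.
Loan 2 is cheaper by $236,515.20 − $205,645.76 = $30,869.44.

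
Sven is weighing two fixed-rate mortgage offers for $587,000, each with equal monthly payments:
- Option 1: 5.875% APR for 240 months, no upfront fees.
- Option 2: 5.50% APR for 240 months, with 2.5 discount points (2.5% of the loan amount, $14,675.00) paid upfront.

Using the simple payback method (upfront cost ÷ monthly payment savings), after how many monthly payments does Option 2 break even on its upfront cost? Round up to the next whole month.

118 months

Option 1: monthly rate = 5.875%/12 = 0.0048958; payment = 587,000 × 0.0048958 / (1 − (1+0.0048958)^−240) = $4,163.23.
Option 2: at 5.50% the monthly rate is 0.0045833, so the payment is 587,000 × 0.0045833 / (1 − 1.0045833^−240) = $4,037.90.
Monthly savings = $4,163.23 − $4,037.90 = $125.33.
Break-even = $14,675.00 / $125.33 = 117.09 → 118 months.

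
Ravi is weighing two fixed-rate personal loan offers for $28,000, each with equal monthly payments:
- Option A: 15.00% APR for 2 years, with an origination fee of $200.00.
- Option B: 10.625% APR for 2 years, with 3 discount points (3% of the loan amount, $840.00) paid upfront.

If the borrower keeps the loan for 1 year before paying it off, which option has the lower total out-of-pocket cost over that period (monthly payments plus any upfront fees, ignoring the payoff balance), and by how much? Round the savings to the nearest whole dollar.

Option A: at 15.00% the monthly rate is 0.0125000, so the payment is 28,000 × 0.0125000 / (1 − 1.0125000^−24) = $1,357.63.
Option B: at 10.625% the monthly rate is 0.0088542, so the payment is 28,000 × 0.0088542 / (1 − 1.0088542^−24) = $1,300.15.
Over 12 months: Option A costs 12 × $1,357.63 + $200.00 = $16,491.56; Option B costs 12 × $1,300.15 + $840.00 = $16,441.80.
Option B is cheaper by $16,491.56 − $16,441.80 = $49.76.

Option B by $50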